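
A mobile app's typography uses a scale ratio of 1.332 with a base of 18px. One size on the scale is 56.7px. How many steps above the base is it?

4

1.332ⁿ = 56.7 / 18 = 3.1500
n = ln(3.1500) / ln(1.332) = 1.1474 / 0.2867 ≈ 4.00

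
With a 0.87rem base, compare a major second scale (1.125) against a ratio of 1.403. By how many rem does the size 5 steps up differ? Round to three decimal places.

3.162rem

Major second: 0.87 × 1.125⁵ = 1.56777rem
At 1.403: 0.87 × 1.403⁵ = 4.72942rem
Difference: 4.72942 − 1.56777 = 3.16165rem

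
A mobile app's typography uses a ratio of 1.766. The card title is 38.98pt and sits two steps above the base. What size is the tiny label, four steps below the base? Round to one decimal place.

1.3pt

38.98 ÷ 1.766⁶ = 38.98 ÷ 30.33501 ≈ 1.285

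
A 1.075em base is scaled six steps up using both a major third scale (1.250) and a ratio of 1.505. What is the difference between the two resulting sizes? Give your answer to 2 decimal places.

8.39em

Major third: 1.075 × 1.250⁶ = 4.1008em
At 1.505: 1.075 × 1.505⁶ = 12.4919em
Difference: 12.4919 − 4.1008 = 8.3911em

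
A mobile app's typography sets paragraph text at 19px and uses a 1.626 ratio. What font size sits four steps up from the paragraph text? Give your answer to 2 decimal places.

Each step on a modular scale multiplies by the ratio, so the size n steps from the base is base × ratioⁿ.
19.0 × 1.626⁴ = 19.0 × 6.99008 ≈ 132.81

132.81px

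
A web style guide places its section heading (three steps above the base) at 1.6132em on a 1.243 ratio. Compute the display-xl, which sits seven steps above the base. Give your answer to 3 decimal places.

1.6132 × 1.243⁴ = 1.6132 × 2.38718 ≈ 3.851

3.851em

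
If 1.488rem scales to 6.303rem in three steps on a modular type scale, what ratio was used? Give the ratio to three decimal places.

r³ = 6.303 / 1.488, so r = (6.303/1.488)^(1/3).
r = 4.2359^(1/3) ≈ 1.6180

1.618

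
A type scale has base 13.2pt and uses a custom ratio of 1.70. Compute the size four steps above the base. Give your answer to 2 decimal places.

110.25pt

13.2 × 1.70⁴ = 13.2 × 8.35210 ≈ 110.25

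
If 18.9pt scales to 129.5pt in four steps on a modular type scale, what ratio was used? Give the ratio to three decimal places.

1.618

The ratio satisfies 18.9 × r⁴ = 129.5, so r = (129.5 / 18.9)^(1/4).
r = 6.8519^(1/4) ≈ 1.6179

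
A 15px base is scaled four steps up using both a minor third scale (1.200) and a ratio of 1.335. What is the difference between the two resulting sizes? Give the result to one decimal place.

Minor third: 15.0 × 1.200⁴ = 31.104px
At 1.335: 15.0 × 1.335⁴ = 47.645px
Difference: 47.645 − 31.104 = 16.541px

16.5px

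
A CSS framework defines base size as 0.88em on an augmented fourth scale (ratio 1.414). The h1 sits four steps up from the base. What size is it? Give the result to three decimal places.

Each step on a modular scale multiplies by the ratio, so the size n steps from the base is base × ratioⁿ.
0.88 × 1.414⁴ = 0.88 × 3.99758 ≈ 3.518

3.518em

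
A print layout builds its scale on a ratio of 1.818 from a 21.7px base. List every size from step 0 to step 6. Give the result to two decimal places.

Step 0: 21.7px
Step 1: 21.7 × 1.818 = 39.45
Step 2: 21.7 × 1.818² = 71.72
Step 3: 21.7 × 1.818³ = 130.39
Step 4: 21.7 × 1.818⁴ = 237.05
Step 5: 21.7 × 1.818⁵ = 430.95
Step 6: 21.7 × 1.818⁶ = 783.47

21.70px, 39.45px, 71.72px, 130.39px, 237.05px, 430.95px, 783.47px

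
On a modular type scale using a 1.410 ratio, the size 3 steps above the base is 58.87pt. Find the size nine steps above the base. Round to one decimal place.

462.6pt

The gap is 9 − (3) = 6 steps, so the factor is 1.410^6.
58.87 × 1.410⁶ = 58.87 × 7.85805 ≈ 462.603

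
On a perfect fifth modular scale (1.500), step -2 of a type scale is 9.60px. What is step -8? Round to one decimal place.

9.60 ÷ 1.500⁶ = 9.60 ÷ 11.39062 ≈ 0.843

0.8px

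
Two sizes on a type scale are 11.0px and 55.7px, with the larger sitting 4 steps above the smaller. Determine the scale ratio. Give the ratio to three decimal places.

1.500

r⁴ = 55.7 / 11.0, so r = (55.7/11.0)^(1/4).
r = 5.0636^(1/4) ≈ 1.5001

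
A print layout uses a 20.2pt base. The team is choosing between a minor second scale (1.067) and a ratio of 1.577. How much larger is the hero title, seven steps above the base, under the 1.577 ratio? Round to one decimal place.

458.2pt

Minor second: 20.2 × 1.067⁷ = 31.806pt
At 1.577: 20.2 × 1.577⁷ = 489.974pt
Difference: 489.974 − 31.806 = 458.168pt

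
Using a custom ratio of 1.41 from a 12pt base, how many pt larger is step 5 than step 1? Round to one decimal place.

50.0pt

Step 1: 12.0 × 1.41 = 16.920pt
Step 5: 12.0 × 1.41⁵ = 66.877pt
Difference: 66.877 − 16.920 = 49.957pt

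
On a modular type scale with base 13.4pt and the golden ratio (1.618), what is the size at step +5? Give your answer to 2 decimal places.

13.4 × 1.618⁵ = 13.4 × 11.08901 ≈ 148.59

148.59pt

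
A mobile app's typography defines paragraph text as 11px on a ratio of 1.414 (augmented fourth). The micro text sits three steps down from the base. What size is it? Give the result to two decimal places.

11.0 ÷ 1.414³ = 11.0 ÷ 2.82715 ≈ 3.89

3.89px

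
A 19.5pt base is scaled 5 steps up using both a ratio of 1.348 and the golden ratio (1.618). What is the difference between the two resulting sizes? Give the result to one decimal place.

129.4pt

At 1.348: 19.5 × 1.348⁵ = 86.793pt
Golden ratio: 19.5 × 1.618⁵ = 216.236pt
Difference: 216.236 − 86.793 = 129.443pt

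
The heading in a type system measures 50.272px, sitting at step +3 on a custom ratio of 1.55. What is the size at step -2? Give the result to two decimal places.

5.62px

50.272 ÷ 1.55⁵ = 50.272 ÷ 8.94661 ≈ 5.619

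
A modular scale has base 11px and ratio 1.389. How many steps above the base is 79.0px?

6

1.389ⁿ = 79.0 / 11 = 7.1818
n = ln(7.1818) / ln(1.389) = 1.9716 / 0.3286 ≈ 6.00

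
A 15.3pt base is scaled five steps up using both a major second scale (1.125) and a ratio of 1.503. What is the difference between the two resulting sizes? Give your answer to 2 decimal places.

89.78pt

Major second: 15.3 × 1.125⁵ = 27.5711pt
At 1.503: 15.3 × 1.503⁵ = 117.3509pt
Difference: 117.3509 − 27.5711 = 89.7798pt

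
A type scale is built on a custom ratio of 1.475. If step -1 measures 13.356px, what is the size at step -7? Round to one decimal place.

13.356 ÷ 1.475⁶ = 13.356 ÷ 10.29798 ≈ 1.297

1.3px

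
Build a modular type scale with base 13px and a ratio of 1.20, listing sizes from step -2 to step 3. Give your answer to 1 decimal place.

9.0px, 10.8px, 13.0px, 15.6px, 18.7px, 22.5px

Step -2: 13.0 ÷ 1.20² = 9.0
Step -1: 13.0 ÷ 1.20 = 10.8
Step 0: 13px
Step 1: 13.0 × 1.20 = 15.6
Step 2: 13.0 × 1.20² = 18.7
Step 3: 13.0 × 1.20³ = 22.5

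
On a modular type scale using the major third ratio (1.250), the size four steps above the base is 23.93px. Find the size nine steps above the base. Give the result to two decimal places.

Moving from step +4 to step +9 is 5 steps up, so multiply by r⁵.
23.93 × 1.250⁵ = 23.93 × 3.05176 ≈ 73.029

73.03px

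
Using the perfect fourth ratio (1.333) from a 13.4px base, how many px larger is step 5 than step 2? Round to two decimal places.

32.59px

Step 2: 13.4 × 1.333² = 23.8103px
Step 5: 13.4 × 1.333⁵ = 56.3969px
Difference: 56.3969 − 23.8103 = 32.5866px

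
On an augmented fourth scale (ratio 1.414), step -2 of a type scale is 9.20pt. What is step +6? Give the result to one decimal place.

147.0pt

9.20 × 1.414⁸ = 9.20 × 15.98068 ≈ 147.022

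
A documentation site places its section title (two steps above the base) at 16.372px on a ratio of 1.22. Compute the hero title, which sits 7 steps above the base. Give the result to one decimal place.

Moving from step +2 to step +7 is 5 steps up, so multiply by r⁵.
16.372 × 1.22⁵ = 16.372 × 2.70271 ≈ 44.249

44.2px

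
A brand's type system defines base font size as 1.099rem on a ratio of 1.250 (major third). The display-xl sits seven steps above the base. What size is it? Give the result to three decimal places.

5.240rem

1.099 × 1.250⁷ = 1.099 × 4.76837 ≈ 5.240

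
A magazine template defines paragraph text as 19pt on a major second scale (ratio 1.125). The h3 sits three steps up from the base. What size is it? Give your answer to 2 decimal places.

Every step multiplies by the scale ratio.
19.0 × 1.125³ = 19.0 × 1.42383 ≈ 27.05

27.05pt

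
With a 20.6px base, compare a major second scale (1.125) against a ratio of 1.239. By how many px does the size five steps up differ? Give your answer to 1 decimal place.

Major second: 20.6 × 1.125⁵ = 37.122px
At 1.239: 20.6 × 1.239⁵ = 60.148px
Difference: 60.148 − 37.122 = 23.026px

23.0px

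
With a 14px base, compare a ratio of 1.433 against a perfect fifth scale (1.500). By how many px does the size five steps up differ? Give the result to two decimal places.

At 1.433: 14.0 × 1.433⁵ = 84.5978px
Perfect fifth: 14.0 × 1.500⁵ = 106.3125px
Difference: 106.3125 − 84.5978 = 21.7147px

21.71px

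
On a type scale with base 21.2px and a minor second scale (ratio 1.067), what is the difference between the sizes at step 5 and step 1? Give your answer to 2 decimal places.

6.70px

Step 1: 21.2 × 1.067 = 22.6204px
Step 5: 21.2 × 1.067⁵ = 29.3196px
Difference: 29.3196 − 22.6204 = 6.6992px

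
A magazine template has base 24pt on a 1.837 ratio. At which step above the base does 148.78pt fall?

1.837ⁿ = 148.78 / 24 = 6.1992
n = ln(6.1992) / ln(1.837) = 1.8244 / 0.6081 ≈ 3.00

3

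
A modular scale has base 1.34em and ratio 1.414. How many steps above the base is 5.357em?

4

1.414ⁿ = 5.357 / 1.34 = 3.9978
n = ln(3.9978) / ln(1.414) = 1.3857 / 0.3464 ≈ 4.00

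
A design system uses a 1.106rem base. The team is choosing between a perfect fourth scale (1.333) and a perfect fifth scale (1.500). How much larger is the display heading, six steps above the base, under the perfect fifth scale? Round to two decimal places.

Perfect fourth: 1.106 × 1.333⁶ = 6.2049rem
Perfect fifth: 1.106 × 1.500⁶ = 12.5980rem
Difference: 12.5980 − 6.2049 = 6.3931rem

6.39rem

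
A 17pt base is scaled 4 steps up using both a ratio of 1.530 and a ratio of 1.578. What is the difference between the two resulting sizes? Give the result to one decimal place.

At 1.530: 17.0 × 1.530⁴ = 93.157pt
At 1.578: 17.0 × 1.578⁴ = 105.409pt
Difference: 105.409 − 93.157 = 12.252pt

12.3pt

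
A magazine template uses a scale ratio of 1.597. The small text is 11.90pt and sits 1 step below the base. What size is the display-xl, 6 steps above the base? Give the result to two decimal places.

315.27pt

11.90 × 1.597⁷ = 11.90 × 26.49320 ≈ 315.269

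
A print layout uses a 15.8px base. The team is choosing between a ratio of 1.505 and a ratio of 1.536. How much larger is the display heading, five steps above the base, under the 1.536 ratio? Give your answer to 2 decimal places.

At 1.505: 15.8 × 1.505⁵ = 121.9943px
At 1.536: 15.8 × 1.536⁵ = 135.0869px
Difference: 135.0869 − 121.9943 = 13.0926px

13.09px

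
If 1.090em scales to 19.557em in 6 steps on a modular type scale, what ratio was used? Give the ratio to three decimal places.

1.618

r⁶ = 19.557 / 1.090, so r = (19.557/1.090)^(1/6).
r = 17.9422^(1/6) ≈ 1.6180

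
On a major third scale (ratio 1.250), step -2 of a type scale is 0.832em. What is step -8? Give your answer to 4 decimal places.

0.2181em

The gap is -8 − (-2) = -6 steps, so the factor is 1.250^-6.
0.832 ÷ 1.250⁶ = 0.832 ÷ 3.81470 ≈ 0.2181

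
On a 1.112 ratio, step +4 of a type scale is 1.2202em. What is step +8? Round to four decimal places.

1.8657em

Moving from step +4 to step +8 is 4 steps up, so multiply by r⁴.
1.2202 × 1.112⁴ = 1.2202 × 1.52904 ≈ 1.8657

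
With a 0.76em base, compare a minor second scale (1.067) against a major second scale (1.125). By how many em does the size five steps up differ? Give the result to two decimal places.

Minor second: 0.76 × 1.067⁵ = 1.0511em
Major second: 0.76 × 1.125⁵ = 1.3695em
Difference: 1.3695 − 1.0511 = 0.3184em

0.32em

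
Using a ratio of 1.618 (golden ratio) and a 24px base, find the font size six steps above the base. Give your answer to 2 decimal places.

430.61px

Each step on a modular scale multiplies by the ratio, so the size n steps from the base is base × ratioⁿ.
24.0 × 1.618⁶ = 24.0 × 17.94201 ≈ 430.61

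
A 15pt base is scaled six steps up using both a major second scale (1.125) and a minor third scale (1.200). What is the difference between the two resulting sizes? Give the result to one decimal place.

Major second: 15.0 × 1.125⁶ = 30.409pt
Minor third: 15.0 × 1.200⁶ = 44.790pt
Difference: 44.790 − 30.409 = 14.381pt

14.4pt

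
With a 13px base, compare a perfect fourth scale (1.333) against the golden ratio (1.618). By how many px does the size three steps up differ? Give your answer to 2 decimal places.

Perfect fourth: 13.0 × 1.333³ = 30.7917px
Golden ratio: 13.0 × 1.618³ = 55.0654px
Difference: 55.0654 − 30.7917 = 24.2737px

24.27px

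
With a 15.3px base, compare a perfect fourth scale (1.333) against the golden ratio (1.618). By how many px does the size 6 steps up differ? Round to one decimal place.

188.7px

Perfect fourth: 15.3 × 1.333⁶ = 85.837px
Golden ratio: 15.3 × 1.618⁶ = 274.513px
Difference: 274.513 − 85.837 = 188.676px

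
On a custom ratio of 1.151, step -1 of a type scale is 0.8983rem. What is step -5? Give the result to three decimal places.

The gap is -5 − (-1) = -4 steps, so the factor is 1.151^-4.
0.8983 ÷ 1.151⁴ = 0.8983 ÷ 1.75510 ≈ 0.512

0.512rem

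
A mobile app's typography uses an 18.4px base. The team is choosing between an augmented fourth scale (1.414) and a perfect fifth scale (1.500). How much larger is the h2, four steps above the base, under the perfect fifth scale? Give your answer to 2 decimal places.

19.59px

Augmented fourth: 18.4 × 1.414⁴ = 73.5556px
Perfect fifth: 18.4 × 1.500⁴ = 93.1500px
Difference: 93.1500 − 73.5556 = 19.5944px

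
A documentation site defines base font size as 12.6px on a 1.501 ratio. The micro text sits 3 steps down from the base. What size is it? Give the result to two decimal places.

3.73px

12.6 ÷ 1.501³ = 12.6 ÷ 3.38175 ≈ 3.73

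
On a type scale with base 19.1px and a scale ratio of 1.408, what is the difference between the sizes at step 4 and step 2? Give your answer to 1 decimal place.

37.2px

Step 2: 19.1 × 1.408² = 37.865px
Step 4: 19.1 × 1.408⁴ = 75.066px
Difference: 75.066 − 37.865 = 37.201px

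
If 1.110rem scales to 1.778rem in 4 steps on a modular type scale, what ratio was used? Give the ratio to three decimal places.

1.125

The ratio satisfies 1.110 × r⁴ = 1.778, so r = (1.778 / 1.110)^(1/4).
r = 1.6018^(1/4) ≈ 1.1250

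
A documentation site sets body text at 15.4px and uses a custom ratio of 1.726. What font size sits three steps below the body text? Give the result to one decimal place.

A modular type scale is a geometric sequence: sizeₙ = base × rⁿ.
15.4 ÷ 1.726³ = 15.4 ÷ 5.14189 ≈ 3.00

3.0px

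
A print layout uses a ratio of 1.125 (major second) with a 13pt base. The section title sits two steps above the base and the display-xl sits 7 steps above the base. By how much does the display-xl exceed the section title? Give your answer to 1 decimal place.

13.2pt

Step 2: 13.0 × 1.125² = 16.453pt
Step 7: 13.0 × 1.125⁷ = 29.649pt
Difference: 29.649 − 16.453 = 13.196pt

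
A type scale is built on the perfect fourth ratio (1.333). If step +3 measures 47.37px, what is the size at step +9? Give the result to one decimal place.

Moving from step +3 to step +9 is 6 steps up, so multiply by r⁶.
47.37 × 1.333⁶ = 47.37 × 5.61023 ≈ 265.757

265.8px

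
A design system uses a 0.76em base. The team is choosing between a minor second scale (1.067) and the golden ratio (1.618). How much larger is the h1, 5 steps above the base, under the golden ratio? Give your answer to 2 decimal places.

7.38em

Minor second: 0.76 × 1.067⁵ = 1.0511em
Golden ratio: 0.76 × 1.618⁵ = 8.4276em
Difference: 8.4276 − 1.0511 = 7.3765em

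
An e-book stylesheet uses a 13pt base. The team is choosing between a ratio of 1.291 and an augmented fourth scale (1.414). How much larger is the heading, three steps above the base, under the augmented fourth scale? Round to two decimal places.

At 1.291: 13.0 × 1.291³ = 27.9719pt
Augmented fourth: 13.0 × 1.414³ = 36.7529pt
Difference: 36.7529 − 27.9719 = 8.7810pt

8.78pt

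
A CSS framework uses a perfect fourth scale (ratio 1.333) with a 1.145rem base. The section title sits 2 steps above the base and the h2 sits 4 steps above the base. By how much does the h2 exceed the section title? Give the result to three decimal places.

1.581rem

Step 2: 1.145 × 1.333² = 2.03454rem
Step 4: 1.145 × 1.333⁴ = 3.61515rem
Difference: 3.61515 − 2.03454 = 1.58061rem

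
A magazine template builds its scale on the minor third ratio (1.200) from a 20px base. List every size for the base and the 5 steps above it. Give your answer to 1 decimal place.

20.0px, 24.0px, 28.8px, 34.6px, 41.5px, 49.8px

Step 0: 20px
Step 1: 20.0 × 1.200 = 24.0
Step 2: 20.0 × 1.200² = 28.8
Step 3: 20.0 × 1.200³ = 34.6
Step 4: 20.0 × 1.200⁴ = 41.5
Step 5: 20.0 × 1.200⁵ = 49.8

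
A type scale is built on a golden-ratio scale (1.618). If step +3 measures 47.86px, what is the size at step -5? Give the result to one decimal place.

1.0px

The gap is -5 − (3) = -8 steps, so the factor is 1.618^-8.
47.86 ÷ 1.618⁸ = 47.86 ÷ 46.97082 ≈ 1.019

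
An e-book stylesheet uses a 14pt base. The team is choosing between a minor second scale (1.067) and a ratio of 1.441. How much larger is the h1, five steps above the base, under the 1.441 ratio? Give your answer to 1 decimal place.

Minor second: 14.0 × 1.067⁵ = 19.362pt
At 1.441: 14.0 × 1.441⁵ = 86.986pt
Difference: 86.986 − 19.362 = 67.624pt

67.6pt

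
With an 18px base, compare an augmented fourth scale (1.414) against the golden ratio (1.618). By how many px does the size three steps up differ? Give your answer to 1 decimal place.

25.4px

Augmented fourth: 18.0 × 1.414³ = 50.889px
Golden ratio: 18.0 × 1.618³ = 76.244px
Difference: 76.244 − 50.889 = 25.355px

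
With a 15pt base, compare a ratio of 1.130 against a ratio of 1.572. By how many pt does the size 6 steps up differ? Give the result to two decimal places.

At 1.130: 15.0 × 1.130⁶ = 31.2293pt
At 1.572: 15.0 × 1.572⁶ = 226.3636pt
Difference: 226.3636 − 31.2293 = 195.1343pt

195.13pt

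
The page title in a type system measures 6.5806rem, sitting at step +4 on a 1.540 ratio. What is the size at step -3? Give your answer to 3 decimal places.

0.320rem

6.5806 ÷ 1.540⁷ = 6.5806 ÷ 20.54211 ≈ 0.320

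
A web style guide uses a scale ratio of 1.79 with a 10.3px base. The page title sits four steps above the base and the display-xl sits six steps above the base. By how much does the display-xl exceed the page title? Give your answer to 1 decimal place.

Step 4: 10.3 × 1.79⁴ = 105.742px
Step 6: 10.3 × 1.79⁶ = 338.809px
Difference: 338.809 − 105.742 = 233.067px

233.1px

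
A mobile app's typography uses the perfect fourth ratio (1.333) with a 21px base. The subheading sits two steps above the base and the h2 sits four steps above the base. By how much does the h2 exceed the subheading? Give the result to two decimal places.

Step 2: 21.0 × 1.333² = 37.3147px
Step 4: 21.0 × 1.333⁴ = 66.3040px
Difference: 66.3040 − 37.3147 = 28.9893px

28.99px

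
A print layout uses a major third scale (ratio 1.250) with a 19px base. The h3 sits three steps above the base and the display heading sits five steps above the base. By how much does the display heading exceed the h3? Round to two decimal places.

Step 3: 19.0 × 1.250³ = 37.1094px
Step 5: 19.0 × 1.250⁵ = 57.9834px
Difference: 57.9834 − 37.1094 = 20.8740px

20.87px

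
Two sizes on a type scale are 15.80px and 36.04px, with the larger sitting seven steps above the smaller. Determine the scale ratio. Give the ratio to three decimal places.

The ratio satisfies 15.80 × r⁷ = 36.04, so r = (36.04 / 15.80)^(1/7).
r = 2.2810^(1/7) ≈ 1.1250

1.125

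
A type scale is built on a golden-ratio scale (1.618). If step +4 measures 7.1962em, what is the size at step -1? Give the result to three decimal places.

7.1962 ÷ 1.618⁵ = 7.1962 ÷ 11.08901 ≈ 0.649

0.649em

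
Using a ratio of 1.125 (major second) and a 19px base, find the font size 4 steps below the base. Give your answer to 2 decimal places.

19.0 ÷ 1.125⁴ = 19.0 ÷ 1.60181 ≈ 11.86

11.86px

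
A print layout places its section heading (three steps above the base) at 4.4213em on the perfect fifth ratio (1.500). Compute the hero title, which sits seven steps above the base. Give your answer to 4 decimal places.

22.3828em

The gap is 7 − (3) = 4 steps, so the factor is 1.500^4.
4.4213 × 1.500⁴ = 4.4213 × 5.06250 ≈ 22.3828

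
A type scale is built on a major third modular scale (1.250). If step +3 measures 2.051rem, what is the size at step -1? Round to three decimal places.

0.840rem

2.051 ÷ 1.250⁴ = 2.051 ÷ 2.44141 ≈ 0.840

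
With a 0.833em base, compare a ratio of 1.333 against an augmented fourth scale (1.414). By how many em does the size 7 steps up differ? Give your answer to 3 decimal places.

At 1.333: 0.833 × 1.333⁷ = 6.22954em
Augmented fourth: 0.833 × 1.414⁷ = 9.41436em
Difference: 9.41436 − 6.22954 = 3.18482em

3.185em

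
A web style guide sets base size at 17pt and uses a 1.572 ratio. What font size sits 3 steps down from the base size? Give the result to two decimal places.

4.38pt

A modular type scale is a geometric sequence: sizeₙ = base × rⁿ.
17.0 ÷ 1.572³ = 17.0 ÷ 3.88470 ≈ 4.38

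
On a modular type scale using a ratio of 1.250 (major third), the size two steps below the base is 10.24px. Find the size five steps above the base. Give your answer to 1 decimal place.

48.8px

10.24 × 1.250⁷ = 10.24 × 4.76837 ≈ 48.828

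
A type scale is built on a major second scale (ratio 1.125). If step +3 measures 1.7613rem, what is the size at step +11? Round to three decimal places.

4.519rem

1.7613 × 1.125⁸ = 1.7613 × 2.56578 ≈ 4.519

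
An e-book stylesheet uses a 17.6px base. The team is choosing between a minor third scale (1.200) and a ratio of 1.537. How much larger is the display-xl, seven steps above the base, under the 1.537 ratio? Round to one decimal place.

Minor third: 17.6 × 1.200⁷ = 63.064px
At 1.537: 17.6 × 1.537⁷ = 356.640px
Difference: 356.640 − 63.064 = 293.576px

293.6px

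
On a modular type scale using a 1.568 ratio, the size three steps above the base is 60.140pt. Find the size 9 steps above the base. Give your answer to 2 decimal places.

The gap is 9 − (3) = 6 steps, so the factor is 1.568^6.
60.140 × 1.568⁶ = 60.140 × 14.86197 ≈ 893.799

893.80pt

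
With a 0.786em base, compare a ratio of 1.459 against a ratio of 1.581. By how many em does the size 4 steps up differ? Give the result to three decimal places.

1.349em

At 1.459: 0.786 × 1.459⁴ = 3.56159em
At 1.581: 0.786 × 1.581⁴ = 4.91077em
Difference: 4.91077 − 3.56159 = 1.34918em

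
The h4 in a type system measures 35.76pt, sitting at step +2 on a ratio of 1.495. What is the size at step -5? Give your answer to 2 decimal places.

2.14pt

35.76 ÷ 1.495⁷ = 35.76 ÷ 16.69123 ≈ 2.142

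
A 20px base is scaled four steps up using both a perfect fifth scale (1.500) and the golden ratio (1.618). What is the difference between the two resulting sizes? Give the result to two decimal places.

35.82px

Perfect fifth: 20.0 × 1.500⁴ = 101.2500px
Golden ratio: 20.0 × 1.618⁴ = 137.0705px
Difference: 137.0705 − 101.2500 = 35.8205px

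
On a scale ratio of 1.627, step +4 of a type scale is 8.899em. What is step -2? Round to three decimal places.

0.480em

Moving from step +4 to step -2 is 6 steps down, so divide by r⁶.
8.899 ÷ 1.627⁶ = 8.899 ÷ 18.54921 ≈ 0.480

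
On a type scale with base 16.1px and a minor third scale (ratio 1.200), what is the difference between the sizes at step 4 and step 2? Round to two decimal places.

10.20px

Step 2: 16.1 × 1.200² = 23.1840px
Step 4: 16.1 × 1.200⁴ = 33.3850px
Difference: 33.3850 − 23.1840 = 10.2010px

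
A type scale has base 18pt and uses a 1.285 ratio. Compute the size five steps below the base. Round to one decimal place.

Every step multiplies by the scale ratio.
18.0 ÷ 1.285⁵ = 18.0 ÷ 3.50361 ≈ 5.14

5.1pt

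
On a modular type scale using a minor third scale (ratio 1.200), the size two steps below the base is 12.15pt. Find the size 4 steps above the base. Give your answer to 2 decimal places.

12.15 × 1.200⁶ = 12.15 × 2.98598 ≈ 36.280

36.28pt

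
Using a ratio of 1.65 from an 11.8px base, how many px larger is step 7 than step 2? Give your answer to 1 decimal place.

360.8px

Step 2: 11.8 × 1.65² = 32.125px
Step 7: 11.8 × 1.65⁷ = 392.889px
Difference: 392.889 − 32.125 = 360.764px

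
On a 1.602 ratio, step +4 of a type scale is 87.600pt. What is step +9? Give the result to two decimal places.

The gap is 9 − (4) = 5 steps, so the factor is 1.602^5.
87.600 × 1.602⁵ = 87.600 × 10.55146 ≈ 924.308

924.31pt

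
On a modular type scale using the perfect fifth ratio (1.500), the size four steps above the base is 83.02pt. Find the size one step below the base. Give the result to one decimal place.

83.02 ÷ 1.500⁵ = 83.02 ÷ 7.59375 ≈ 10.933

10.9pt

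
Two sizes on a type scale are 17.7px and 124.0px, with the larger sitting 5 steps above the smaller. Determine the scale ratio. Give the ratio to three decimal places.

1.476

The ratio satisfies 17.7 × r⁵ = 124.0, so r = (124.0 / 17.7)^(1/5).
r = 7.0056^(1/5) ≈ 1.4760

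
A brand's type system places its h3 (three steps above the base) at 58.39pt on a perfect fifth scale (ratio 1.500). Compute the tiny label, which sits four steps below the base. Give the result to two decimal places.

3.42pt

58.39 ÷ 1.500⁷ = 58.39 ÷ 17.08594 ≈ 3.417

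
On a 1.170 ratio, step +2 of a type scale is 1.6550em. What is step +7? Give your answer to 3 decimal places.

3.629em

1.6550 × 1.170⁵ = 1.6550 × 2.19245 ≈ 3.629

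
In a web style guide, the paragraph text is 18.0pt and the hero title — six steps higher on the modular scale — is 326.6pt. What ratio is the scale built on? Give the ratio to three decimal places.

r⁶ = 326.6 / 18.0, so r = (326.6/18.0)^(1/6).
r = 18.1444^(1/6) ≈ 1.6210

1.621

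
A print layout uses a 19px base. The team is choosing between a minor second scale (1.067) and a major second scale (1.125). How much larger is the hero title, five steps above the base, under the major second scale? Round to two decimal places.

7.96px

Minor second: 19.0 × 1.067⁵ = 26.2770px
Major second: 19.0 × 1.125⁵ = 34.2386px
Difference: 34.2386 − 26.2770 = 7.9616px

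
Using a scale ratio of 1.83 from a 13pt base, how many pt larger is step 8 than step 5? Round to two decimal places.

1368.32pt

Step 5: 13.0 × 1.83⁵ = 266.8080pt
Step 8: 13.0 × 1.83⁸ = 1635.1292pt
Difference: 1635.1292 − 266.8080 = 1368.3212pt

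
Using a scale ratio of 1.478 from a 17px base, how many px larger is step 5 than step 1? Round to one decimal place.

94.8px

Step 1: 17.0 × 1.478 = 25.126px
Step 5: 17.0 × 1.478⁵ = 119.901px
Difference: 119.901 − 25.126 = 94.775px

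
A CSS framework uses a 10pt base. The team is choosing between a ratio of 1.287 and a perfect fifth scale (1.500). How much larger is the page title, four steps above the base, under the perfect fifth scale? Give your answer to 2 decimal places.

23.19pt

At 1.287: 10.0 × 1.287⁴ = 27.4356pt
Perfect fifth: 10.0 × 1.500⁴ = 50.6250pt
Difference: 50.6250 − 27.4356 = 23.1894pt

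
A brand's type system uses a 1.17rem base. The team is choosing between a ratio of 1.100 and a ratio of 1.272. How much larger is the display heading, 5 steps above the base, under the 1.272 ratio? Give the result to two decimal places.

2.01rem

At 1.100: 1.17 × 1.100⁵ = 1.8843rem
At 1.272: 1.17 × 1.272⁵ = 3.8960rem
Difference: 3.8960 − 1.8843 = 2.0117rem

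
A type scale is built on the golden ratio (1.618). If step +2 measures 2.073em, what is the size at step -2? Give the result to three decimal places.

2.073 ÷ 1.618⁴ = 2.073 ÷ 6.85353 ≈ 0.302

0.302em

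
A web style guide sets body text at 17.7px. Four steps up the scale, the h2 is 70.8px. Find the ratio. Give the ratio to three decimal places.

r⁴ = 70.8 / 17.7, so r = (70.8/17.7)^(1/4).
r = 4.0000^(1/4) ≈ 1.4142

1.414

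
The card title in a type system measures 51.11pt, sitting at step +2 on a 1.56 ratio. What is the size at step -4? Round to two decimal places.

51.11 ÷ 1.56⁶ = 51.11 ÷ 14.41277 ≈ 3.546

3.55pt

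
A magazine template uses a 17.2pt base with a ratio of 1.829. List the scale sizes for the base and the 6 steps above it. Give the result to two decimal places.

17.20pt, 31.46pt, 57.54pt, 105.24pt, 192.48pt, 352.04pt, 643.89pt

Step 0: 17.2pt
Step 1: 17.2 × 1.829 = 31.46
Step 2: 17.2 × 1.829² = 57.54
Step 3: 17.2 × 1.829³ = 105.24
Step 4: 17.2 × 1.829⁴ = 192.48
Step 5: 17.2 × 1.829⁵ = 352.04
Step 6: 17.2 × 1.829⁶ = 643.89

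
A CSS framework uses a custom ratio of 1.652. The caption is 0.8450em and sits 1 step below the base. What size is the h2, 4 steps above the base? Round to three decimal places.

0.8450 × 1.652⁵ = 0.8450 × 12.30411 ≈ 10.397

10.397em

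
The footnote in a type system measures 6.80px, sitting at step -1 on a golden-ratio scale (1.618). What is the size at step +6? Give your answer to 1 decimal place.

197.4px

6.80 × 1.618⁷ = 6.80 × 29.03017 ≈ 197.405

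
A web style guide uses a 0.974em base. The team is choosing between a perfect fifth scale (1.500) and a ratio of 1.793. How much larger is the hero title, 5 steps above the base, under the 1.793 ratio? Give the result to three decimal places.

Perfect fifth: 0.974 × 1.500⁵ = 7.39631em
At 1.793: 0.974 × 1.793⁵ = 18.04930em
Difference: 18.04930 − 7.39631 = 10.65299em

10.653em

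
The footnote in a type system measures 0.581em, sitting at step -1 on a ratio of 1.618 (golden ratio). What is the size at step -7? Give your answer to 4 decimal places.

Moving from step -1 to step -7 is 6 steps down, so divide by r⁶.
0.581 ÷ 1.618⁶ = 0.581 ÷ 17.94201 ≈ 0.0324

0.0324em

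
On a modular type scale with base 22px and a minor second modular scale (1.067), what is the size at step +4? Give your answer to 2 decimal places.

28.52px

22.0 × 1.067⁴ = 22.0 × 1.29616 ≈ 28.52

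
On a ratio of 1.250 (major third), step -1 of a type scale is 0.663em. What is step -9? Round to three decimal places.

0.111em

0.663 ÷ 1.250⁸ = 0.663 ÷ 5.96046 ≈ 0.111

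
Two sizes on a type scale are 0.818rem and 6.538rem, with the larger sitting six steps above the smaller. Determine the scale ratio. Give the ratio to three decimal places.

The ratio satisfies 0.818 × r⁶ = 6.538, so r = (6.538 / 0.818)^(1/6).
r = 7.9927^(1/6) ≈ 1.4140

1.414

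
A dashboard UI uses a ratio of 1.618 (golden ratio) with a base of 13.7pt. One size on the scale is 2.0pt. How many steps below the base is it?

1.618ⁿ = 13.7 / 2.0 = 6.8500
n = ln(6.8500) / ln(1.618) = 1.9242 / 0.4812 ≈ 4.00

4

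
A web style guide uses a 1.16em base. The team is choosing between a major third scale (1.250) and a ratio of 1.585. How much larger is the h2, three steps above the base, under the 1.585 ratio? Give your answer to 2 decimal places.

Major third: 1.16 × 1.250³ = 2.2656em
At 1.585: 1.16 × 1.585³ = 4.6190em
Difference: 4.6190 − 2.2656 = 2.3534em

2.35em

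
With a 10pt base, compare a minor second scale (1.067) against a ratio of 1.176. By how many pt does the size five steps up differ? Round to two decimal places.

Minor second: 10.0 × 1.067⁵ = 13.8300pt
At 1.176: 10.0 × 1.176⁵ = 22.4924pt
Difference: 22.4924 − 13.8300 = 8.6624pt

8.66pt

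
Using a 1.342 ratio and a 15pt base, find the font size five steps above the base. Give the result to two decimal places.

65.29pt

15.0 × 1.342⁵ = 15.0 × 4.35274 ≈ 65.29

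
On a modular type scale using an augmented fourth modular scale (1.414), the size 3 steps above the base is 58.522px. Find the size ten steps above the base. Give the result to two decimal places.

661.40px

Moving from step +3 to step +10 is 7 steps up, so multiply by r⁷.
58.522 × 1.414⁷ = 58.522 × 11.30175 ≈ 661.401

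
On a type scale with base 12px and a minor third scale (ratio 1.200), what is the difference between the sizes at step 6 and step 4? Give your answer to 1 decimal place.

Step 4: 12.0 × 1.200⁴ = 24.883px
Step 6: 12.0 × 1.200⁶ = 35.832px
Difference: 35.832 − 24.883 = 10.949px

10.9px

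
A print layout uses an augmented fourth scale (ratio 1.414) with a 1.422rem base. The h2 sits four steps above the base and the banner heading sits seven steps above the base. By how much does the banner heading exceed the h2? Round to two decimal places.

10.39rem

Step 4: 1.422 × 1.414⁴ = 5.6846rem
Step 7: 1.422 × 1.414⁷ = 16.0711rem
Difference: 16.0711 − 5.6846 = 10.3865rem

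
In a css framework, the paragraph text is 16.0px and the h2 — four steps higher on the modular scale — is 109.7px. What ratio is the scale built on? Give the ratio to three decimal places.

1.618

r⁴ = 109.7 / 16.0, so r = (109.7/16.0)^(1/4).
r = 6.8563^(1/4) ≈ 1.6182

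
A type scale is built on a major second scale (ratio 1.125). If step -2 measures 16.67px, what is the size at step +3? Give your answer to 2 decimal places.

16.67 × 1.125⁵ = 16.67 × 1.80203 ≈ 30.040

30.04px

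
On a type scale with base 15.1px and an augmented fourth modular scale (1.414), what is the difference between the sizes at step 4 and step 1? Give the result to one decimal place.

39.0px

Step 1: 15.1 × 1.414 = 21.351px
Step 4: 15.1 × 1.414⁴ = 60.364px
Difference: 60.364 − 21.351 = 39.013px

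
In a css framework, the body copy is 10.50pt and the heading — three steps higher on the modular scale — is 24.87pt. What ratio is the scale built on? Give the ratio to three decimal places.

r³ = 24.87 / 10.50, so r = (24.87/10.50)^(1/3).
r = 2.3686^(1/3) ≈ 1.3330

1.333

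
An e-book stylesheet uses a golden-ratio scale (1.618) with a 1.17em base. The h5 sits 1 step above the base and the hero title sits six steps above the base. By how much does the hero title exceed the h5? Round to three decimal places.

Step 1: 1.17 × 1.618 = 1.89306em
Step 6: 1.17 × 1.618⁶ = 20.99215em
Difference: 20.99215 − 1.89306 = 19.09909em

19.099em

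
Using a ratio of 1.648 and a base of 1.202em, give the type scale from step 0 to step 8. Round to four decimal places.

Step 0: 1.202em
Step 1: 1.202 × 1.648 = 1.9809
Step 2: 1.202 × 1.648² = 3.2645
Step 3: 1.202 × 1.648³ = 5.3799
Step 4: 1.202 × 1.648⁴ = 8.8661
Step 5: 1.202 × 1.648⁵ = 14.6114
Step 6: 1.202 × 1.648⁶ = 24.0795
Step 7: 1.202 × 1.648⁷ = 39.6830
Step 8: 1.202 × 1.648⁸ = 65.3976

1.2020em, 1.9809em, 3.2645em, 5.3799em, 8.8661em, 14.6114em, 24.0795em, 39.6830em, 65.3976em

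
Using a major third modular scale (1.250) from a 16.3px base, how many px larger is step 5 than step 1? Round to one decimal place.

Step 1: 16.3 × 1.250 = 20.375px
Step 5: 16.3 × 1.250⁵ = 49.744px
Difference: 49.744 − 20.375 = 29.369px

29.4px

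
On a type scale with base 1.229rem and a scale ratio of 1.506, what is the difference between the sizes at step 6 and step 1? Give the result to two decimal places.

Step 1: 1.229 × 1.506 = 1.8509rem
Step 6: 1.229 × 1.506⁶ = 14.3384rem
Difference: 14.3384 − 1.8509 = 12.4875rem

12.49rem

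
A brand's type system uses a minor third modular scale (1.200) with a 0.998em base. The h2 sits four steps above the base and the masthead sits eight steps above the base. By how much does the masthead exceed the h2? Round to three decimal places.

Step 4: 0.998 × 1.200⁴ = 2.06945em
Step 8: 0.998 × 1.200⁸ = 4.29122em
Difference: 4.29122 − 2.06945 = 2.22177em

2.222em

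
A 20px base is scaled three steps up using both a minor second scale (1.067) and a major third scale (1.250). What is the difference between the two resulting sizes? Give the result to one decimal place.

Minor second: 20.0 × 1.067³ = 24.295px
Major third: 20.0 × 1.250³ = 39.062px
Difference: 39.062 − 24.295 = 14.767px

14.8px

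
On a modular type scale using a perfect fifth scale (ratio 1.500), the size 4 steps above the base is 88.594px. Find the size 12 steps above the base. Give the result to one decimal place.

2270.6px

88.594 × 1.500⁸ = 88.594 × 25.62891 ≈ 2270.567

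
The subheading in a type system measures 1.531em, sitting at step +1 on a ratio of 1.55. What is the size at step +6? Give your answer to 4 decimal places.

Moving from step +1 to step +6 is 5 steps up, so multiply by r⁵.
1.531 × 1.55⁵ = 1.531 × 8.94661 ≈ 13.6973

13.6973em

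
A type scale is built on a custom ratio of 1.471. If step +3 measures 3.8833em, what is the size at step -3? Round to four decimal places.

0.3833em

3.8833 ÷ 1.471⁶ = 3.8833 ÷ 10.13155 ≈ 0.3833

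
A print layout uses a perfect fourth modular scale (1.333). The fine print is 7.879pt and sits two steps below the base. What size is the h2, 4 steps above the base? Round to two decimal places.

Moving from step -2 to step +4 is 6 steps up, so multiply by r⁶.
7.879 × 1.333⁶ = 7.879 × 5.61023 ≈ 44.203

44.20pt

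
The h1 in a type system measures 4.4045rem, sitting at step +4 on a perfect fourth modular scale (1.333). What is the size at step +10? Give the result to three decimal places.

4.4045 × 1.333⁶ = 4.4045 × 5.61023 ≈ 24.710

24.710rem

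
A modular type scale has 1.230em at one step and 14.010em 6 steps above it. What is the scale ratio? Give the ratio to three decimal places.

1.500

The ratio satisfies 1.230 × r⁶ = 14.010, so r = (14.010 / 1.230)^(1/6).
r = 11.3902^(1/6) ≈ 1.5000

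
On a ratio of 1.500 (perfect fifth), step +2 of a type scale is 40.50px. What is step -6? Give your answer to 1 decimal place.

Moving from step +2 to step -6 is 8 steps down, so divide by r⁸.
40.50 ÷ 1.500⁸ = 40.50 ÷ 25.62891 ≈ 1.580

1.6px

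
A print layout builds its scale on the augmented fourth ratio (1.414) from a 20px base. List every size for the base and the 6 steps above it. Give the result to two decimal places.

20.00px, 28.28px, 39.99px, 56.54px, 79.95px, 113.05px, 159.86px

Step 0: 20px
Step 1: 20.0 × 1.414 = 28.28
Step 2: 20.0 × 1.414² = 39.99
Step 3: 20.0 × 1.414³ = 56.54
Step 4: 20.0 × 1.414⁴ = 79.95
Step 5: 20.0 × 1.414⁵ = 113.05
Step 6: 20.0 × 1.414⁶ = 159.86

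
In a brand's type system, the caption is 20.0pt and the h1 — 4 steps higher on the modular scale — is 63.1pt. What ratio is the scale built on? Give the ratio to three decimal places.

The ratio satisfies 20.0 × r⁴ = 63.1, so r = (63.1 / 20.0)^(1/4).
r = 3.1550^(1/4) ≈ 1.3328

1.333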